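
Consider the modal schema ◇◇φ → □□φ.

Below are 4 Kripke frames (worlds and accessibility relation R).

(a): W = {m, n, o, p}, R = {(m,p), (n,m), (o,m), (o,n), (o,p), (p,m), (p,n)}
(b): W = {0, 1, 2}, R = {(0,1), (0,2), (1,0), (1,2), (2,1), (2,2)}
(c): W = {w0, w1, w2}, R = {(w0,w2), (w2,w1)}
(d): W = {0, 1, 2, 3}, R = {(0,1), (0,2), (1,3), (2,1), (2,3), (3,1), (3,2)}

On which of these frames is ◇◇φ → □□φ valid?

This is the axiom for a generalized confluence (Geach) condition; its first-order frame correspondent is ∀x ∀y ∀z ((xR²y ∧ xR²z) → ∃w (y = w ∧ z = w)).
(a): fails — mR²m, mR²n but m ≠ n.
(b): fails — 0R²0, 0R²1 but 0 ≠ 1.
(c): condition met.
(d): fails — 0R²1, 0R²3 but 1 ≠ 3.
Valid on: (c).

(c)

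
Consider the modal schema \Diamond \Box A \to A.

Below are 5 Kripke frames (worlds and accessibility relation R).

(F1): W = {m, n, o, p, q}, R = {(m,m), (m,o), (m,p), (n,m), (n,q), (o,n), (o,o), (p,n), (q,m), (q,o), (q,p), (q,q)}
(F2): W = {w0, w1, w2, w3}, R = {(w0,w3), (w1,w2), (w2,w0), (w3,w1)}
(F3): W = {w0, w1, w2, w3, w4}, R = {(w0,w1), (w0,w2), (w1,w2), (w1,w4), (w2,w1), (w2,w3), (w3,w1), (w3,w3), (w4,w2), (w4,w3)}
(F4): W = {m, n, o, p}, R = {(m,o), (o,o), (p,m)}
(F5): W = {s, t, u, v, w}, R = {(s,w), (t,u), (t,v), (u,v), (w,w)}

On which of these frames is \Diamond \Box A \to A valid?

The schema corresponds to symmetry: \forall x \forall y (Rxy \to Ryx).
(F1): fails — Ron but not Rno.
(F2): fails — Rw1w2 but not Rw2w1.
(F3): fails — Rw3w1 but not Rw1w3.
(F4): fails — Rpm but not Rmp.
(F5): fails — Ruv but not Rvu.

none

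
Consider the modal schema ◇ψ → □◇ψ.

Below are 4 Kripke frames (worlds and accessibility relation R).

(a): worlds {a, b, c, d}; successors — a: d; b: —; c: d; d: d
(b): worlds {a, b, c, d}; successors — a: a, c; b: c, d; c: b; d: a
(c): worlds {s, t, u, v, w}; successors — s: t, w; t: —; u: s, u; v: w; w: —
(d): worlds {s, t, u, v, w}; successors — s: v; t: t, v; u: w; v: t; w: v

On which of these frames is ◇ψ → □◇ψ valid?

This is the axiom for the Euclidean property; its first-order frame correspondent is ∀x ∀y ∀z (Rxy ∧ Rxz → Ryz).
(a): holds.
(b): fails — Rac and Raa but not Rca.
(c): fails — Rsw and Rsw but not Rww.
(d): fails — Rsv and Rsv but not Rvv.

(a)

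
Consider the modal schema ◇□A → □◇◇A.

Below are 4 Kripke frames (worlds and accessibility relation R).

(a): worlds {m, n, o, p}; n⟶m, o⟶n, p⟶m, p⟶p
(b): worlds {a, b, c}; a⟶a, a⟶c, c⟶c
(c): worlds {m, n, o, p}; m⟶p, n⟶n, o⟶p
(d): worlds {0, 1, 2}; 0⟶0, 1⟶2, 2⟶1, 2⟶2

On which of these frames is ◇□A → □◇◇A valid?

This is the axiom for a generalized confluence (Geach) condition; its first-order frame correspondent is ∀x ∀y ∀z ((xRy ∧ xRz) → ∃w (yRw ∧ zR²w)).
(a): fails — nRm, nRm but no w with mRw and mR²w.
(b): condition met.
(c): fails — mRp, mRp but no w with pRw and pR²w.
(d): condition met.

(b), (d)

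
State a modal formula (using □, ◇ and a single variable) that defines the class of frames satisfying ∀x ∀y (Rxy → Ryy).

□(□q → q)

This is shift-reflexivity; the standard corresponding axiom is T□: □(□q → q).
Suppose □(□q→q) is valid. Take Rxy and set V(q)={w : Ryw}. Then at y, □q holds; since □(□q→q) at x, □q→q at y, so q at y, i.e. Ryy.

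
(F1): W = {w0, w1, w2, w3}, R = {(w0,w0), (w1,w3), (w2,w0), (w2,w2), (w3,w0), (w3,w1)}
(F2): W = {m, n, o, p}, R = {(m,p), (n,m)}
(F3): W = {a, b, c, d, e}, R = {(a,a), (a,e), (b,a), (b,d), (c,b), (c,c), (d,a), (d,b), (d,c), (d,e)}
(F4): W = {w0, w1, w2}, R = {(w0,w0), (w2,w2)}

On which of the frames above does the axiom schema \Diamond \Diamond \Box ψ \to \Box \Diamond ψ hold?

(F4)

This is the axiom for a generalized confluence (Geach) condition; its first-order frame correspondent is \forall x \forall y \forall z ((x R^2 y \wedge xRz) \to \exists w (yRw \wedge zRw)).
(F1): fails — w1R²w1, w1Rw3 but no w with w1Rw and w3Rw.
(F2): fails — nR²p, nRm but no w with pRw and mRw.
(F3): fails — aR²a, aRe but no w with aRw and eRw.
(F4): condition met.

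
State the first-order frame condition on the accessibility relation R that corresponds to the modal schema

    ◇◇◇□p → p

This is a Sahlqvist (Geach-type) schema ◇^3□^1p → □^0◇^0p.
First-order correspondent: ∀x ∀y (xR³y → ∃w (yRw ∧ x = w)).

∀x ∀y (xR³y → ∃w (yRw ∧ x = w))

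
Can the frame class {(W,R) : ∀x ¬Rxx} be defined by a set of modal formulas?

If a class were modally definable it would be closed under surjective bounded morphisms (Goldblatt–Thomason).
The 4-cycle (worlds s,t,u,v with s→t→u→v→s) is irreflexive, and the map sending every world to a single reflexive point • is a surjective bounded morphism (forth: every edge maps to (•,•); back: every world has a successor). So any modal formula valid on the 4-cycle is also valid on the reflexive point, which is not irreflexive.
So the class is not modally definable.

Not modally definable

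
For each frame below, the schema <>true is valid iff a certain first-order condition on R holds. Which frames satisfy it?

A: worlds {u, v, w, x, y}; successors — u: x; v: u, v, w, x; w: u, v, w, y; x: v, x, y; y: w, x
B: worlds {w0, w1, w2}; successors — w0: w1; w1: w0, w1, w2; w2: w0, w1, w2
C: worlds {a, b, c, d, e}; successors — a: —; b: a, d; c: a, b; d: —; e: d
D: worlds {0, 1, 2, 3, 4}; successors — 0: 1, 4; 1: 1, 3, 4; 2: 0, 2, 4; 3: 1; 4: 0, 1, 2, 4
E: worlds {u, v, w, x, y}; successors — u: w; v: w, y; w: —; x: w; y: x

The schema corresponds to seriality: forall x exists y Rxy.
A: ✓.
B: ✓.
C: fails — world a has no successor.
D: ✓.
E: fails — world w has no successor.
Valid on: A, B, D.

A, B, D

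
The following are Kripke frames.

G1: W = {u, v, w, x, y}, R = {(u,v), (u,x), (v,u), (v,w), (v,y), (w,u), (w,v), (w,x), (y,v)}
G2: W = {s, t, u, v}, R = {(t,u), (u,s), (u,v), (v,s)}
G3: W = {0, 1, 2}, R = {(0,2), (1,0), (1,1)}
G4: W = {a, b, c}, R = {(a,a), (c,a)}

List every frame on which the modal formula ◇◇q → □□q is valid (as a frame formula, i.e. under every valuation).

G4

This is the axiom for a generalized confluence (Geach) condition; its first-order frame correspondent is ∀x ∀y ∀z ((xR²y ∧ xR²z) → ∃w (y = w ∧ z = w)).
G1: fails — uR²u, uR²w but u ≠ w.
G2: fails — tR²s, tR²v but s ≠ v.
G3: fails — 1R²0, 1R²1 but 0 ≠ 1.
G4: satisfies the condition.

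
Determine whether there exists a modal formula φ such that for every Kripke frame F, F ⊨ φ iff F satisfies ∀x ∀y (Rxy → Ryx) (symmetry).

Definable; p → □◇p defines it

Yes: it is symmetry, defined by the B schema p → □◇p.
Suppose p→□◇p is valid. Take Rxy and set V(p)={x}. Then p at x, so □◇p at x, so ◇p at y, so some z with Ryz has p; z=x, i.e. Ryx.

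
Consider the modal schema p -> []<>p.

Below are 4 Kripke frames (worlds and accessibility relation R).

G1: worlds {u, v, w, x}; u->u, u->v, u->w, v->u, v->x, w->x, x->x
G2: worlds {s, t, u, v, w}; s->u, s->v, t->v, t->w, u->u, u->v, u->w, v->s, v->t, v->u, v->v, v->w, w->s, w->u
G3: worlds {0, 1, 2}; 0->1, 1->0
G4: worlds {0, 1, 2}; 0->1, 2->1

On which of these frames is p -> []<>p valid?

G3

The schema corresponds to symmetry: forall x forall y (Rxy -> Ryx).
G1: fails — Ruw but not Rwu.
G2: fails — Rvw but not Rwv.
G3: holds.
G4: fails — R01 but not R10.
Valid on: G3.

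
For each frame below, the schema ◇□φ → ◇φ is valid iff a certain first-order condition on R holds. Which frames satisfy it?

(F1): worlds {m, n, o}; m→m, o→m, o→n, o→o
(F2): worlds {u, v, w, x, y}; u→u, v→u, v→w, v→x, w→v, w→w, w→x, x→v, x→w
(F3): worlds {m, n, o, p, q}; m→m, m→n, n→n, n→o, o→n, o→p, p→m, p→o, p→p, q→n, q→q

The schema corresponds to a generalized confluence (Geach) condition: ∀x ∀y (xRy → ∃w (yRw ∧ xRw)).
(F1): fails — oRn but no w with nRw and oRw.
(F2): ✓.
(F3): ✓.
Valid on: (F2), (F3).

(F2), (F3)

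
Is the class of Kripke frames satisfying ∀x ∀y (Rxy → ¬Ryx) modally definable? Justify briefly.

Not modally definable

Modal frame validity is preserved under surjective bounded morphisms.
The 5-cycle (worlds a,b,c,d,e with a→b→c→d→e→a) is asymmetric. Mapping every world to a single reflexive point • is a surjective bounded morphism, and the reflexive point is not asymmetric (R•• but asymmetry requires ¬R••).
Hence asymmetry is not modally definable.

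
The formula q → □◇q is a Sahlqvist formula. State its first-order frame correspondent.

Suppose q→□◇q is valid. Take Rxy and set V(q)={x}. Then q at x, so □◇q at x, so ◇q at y, so some z with Ryz has q; z=x, i.e. Ryx.
Conversely, on a frame with symmetry the schema holds at every world under every valuation.
So the correspondent is symmetry.

symmetry: ∀x ∀y (Rxy → Ryx)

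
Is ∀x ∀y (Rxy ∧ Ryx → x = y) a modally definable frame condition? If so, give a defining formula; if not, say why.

Not definable by any modal formula

Any modally definable frame class is closed under surjective bounded morphisms.
The 8-cycle (worlds s,t,u,v,w,x,y,z with s→t→u→v→w→x→y→z→s) is antisymmetric. Sending even-indexed worlds to a and odd-indexed worlds to b is a surjective bounded morphism onto the two-world frame with a↔b, which is not antisymmetric.
So no modal formula (or set of formulas) defines exactly the antisymmetric frames.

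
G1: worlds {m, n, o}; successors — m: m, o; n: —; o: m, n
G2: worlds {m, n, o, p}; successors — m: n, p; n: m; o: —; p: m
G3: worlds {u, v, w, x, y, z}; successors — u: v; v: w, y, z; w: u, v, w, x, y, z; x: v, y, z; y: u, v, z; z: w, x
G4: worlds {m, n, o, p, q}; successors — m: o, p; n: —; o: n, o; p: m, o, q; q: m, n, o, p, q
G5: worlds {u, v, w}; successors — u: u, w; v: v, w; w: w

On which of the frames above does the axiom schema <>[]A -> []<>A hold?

G2, G5

Frame correspondent (Sahlqvist): forall x forall y forall z (Rxy & Rxz -> exists w (Ryw & Rzw)) — i.e. convergence.
G1: fails — Rom and Ron but m and n have no common successor.
G2: ✓.
G3: fails — Rvz and Rvy but z and y have no common successor.
G4: fails — Ron and Ron but n and n have no common successor.
G5: ✓.
Valid on: G2, G5.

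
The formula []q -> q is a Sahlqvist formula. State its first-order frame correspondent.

reflexivity: forall x Rxx

Suppose □q→q is valid. At any x set V(q)={w : Rxw}. Then □q holds at x, so q holds at x, i.e. Rxx.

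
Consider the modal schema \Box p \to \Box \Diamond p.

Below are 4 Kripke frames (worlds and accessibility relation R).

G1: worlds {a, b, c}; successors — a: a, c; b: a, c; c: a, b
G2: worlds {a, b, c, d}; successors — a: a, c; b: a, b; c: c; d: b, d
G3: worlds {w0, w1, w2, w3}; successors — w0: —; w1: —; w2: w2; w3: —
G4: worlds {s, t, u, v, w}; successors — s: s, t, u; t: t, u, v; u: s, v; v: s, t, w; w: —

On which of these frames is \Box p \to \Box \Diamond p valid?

G1, G2, G3

This is the axiom for a generalized confluence (Geach) condition; its first-order frame correspondent is \forall x \forall z (xRz \to \exists w (xRw \wedge zRw)).
G1: condition met.
G2: condition met.
G3: condition met.
G4: fails — vRw but no w* with vRw* and wRw*.
Valid on: G1, G2, G3.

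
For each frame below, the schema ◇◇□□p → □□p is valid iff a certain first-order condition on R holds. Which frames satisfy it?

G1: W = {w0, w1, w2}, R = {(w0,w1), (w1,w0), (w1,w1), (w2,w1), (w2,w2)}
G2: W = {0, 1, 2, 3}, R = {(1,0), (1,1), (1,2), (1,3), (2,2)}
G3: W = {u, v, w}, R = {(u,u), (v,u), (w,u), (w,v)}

This is the axiom for a generalized confluence (Geach) condition; its first-order frame correspondent is ∀x ∀y ∀z ((xR²y ∧ xR²z) → ∃w (yR²w ∧ z = w)).
G1: fails — w2R²w0, w2R²w2 but no w with w0R²w and w2=w.
G2: fails — 1R²0, 1R²0 but no w with 0R²w and 0=w.
G3: condition met.
Valid on: G3.

G3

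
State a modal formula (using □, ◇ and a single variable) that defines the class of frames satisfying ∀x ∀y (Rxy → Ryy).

□(□q → q)

A defining formula is □(□q → q) (the T□ axiom).
Suppose □(□q→q) is valid. Take Rxy and set V(q)={w : Ryw}. Then at y, □q holds; since □(□q→q) at x, □q→q at y, so q at y, i.e. Ryy.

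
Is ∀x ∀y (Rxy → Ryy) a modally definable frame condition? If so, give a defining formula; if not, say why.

This is a Sahlqvist condition; the T□ axiom □(□r → r) defines it.
Suppose □(□r→r) is valid. Take Rxy and set V(r)={w : Ryw}. Then at y, □r holds; since □(□r→r) at x, □r→r at y, so r at y, i.e. Ryy.

Yes — defined by □(□r → r)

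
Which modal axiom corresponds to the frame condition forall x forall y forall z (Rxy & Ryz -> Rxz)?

□r → □□r

This is transitivity; the standard corresponding axiom is 4: □r → □□r.
Suppose □r→□□r is valid. Take Rxy, Ryz and set V(r)={w : Rxw}. Then □r at x, so □□r at x, so □r at y, so r at z, i.e. Rxz.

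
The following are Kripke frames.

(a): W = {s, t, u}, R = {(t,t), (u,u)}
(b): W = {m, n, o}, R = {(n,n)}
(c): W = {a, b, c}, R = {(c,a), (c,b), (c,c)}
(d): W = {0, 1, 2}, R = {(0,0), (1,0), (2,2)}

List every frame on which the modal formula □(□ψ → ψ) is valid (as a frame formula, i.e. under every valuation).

The schema corresponds to shift-reflexivity: ∀x ∀y (Rxy → Ryy).
(a): holds.
(b): holds.
(c): fails — Rca but not Raa.
(d): holds.
Valid on: (a), (b), (d).

(a), (b), (d)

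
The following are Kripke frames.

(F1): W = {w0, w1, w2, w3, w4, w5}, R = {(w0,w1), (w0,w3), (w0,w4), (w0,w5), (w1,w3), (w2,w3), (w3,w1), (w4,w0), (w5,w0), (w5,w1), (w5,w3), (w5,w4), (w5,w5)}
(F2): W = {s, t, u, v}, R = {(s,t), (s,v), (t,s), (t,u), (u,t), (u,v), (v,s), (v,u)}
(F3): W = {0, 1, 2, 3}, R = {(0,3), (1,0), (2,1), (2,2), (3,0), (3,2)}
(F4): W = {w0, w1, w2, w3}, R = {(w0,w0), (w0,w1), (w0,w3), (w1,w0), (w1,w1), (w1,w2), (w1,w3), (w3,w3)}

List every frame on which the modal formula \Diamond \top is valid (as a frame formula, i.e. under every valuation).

(F1), (F2), (F3)

This is the axiom for seriality; its first-order frame correspondent is \forall x \exists y Rxy.
(F1): ✓.
(F2): ✓.
(F3): ✓.
(F4): fails — world w2 has no successor.
Valid on: (F1), (F2), (F3).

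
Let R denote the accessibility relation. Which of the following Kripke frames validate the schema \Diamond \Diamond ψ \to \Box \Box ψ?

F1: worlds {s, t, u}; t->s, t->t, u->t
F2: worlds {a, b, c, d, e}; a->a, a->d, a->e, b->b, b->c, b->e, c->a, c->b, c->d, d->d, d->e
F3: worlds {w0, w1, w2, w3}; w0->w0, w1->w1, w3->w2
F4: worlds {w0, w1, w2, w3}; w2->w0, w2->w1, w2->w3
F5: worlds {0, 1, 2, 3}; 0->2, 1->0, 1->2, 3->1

F3, F4

Frame correspondent (Sahlqvist): \forall x \forall y \forall z ((x R^2 y \wedge x R^2 z) \to \exists w (y = w \wedge z = w)) — i.e. a generalized confluence (Geach) condition.
F1: fails — tR²s, tR²t but s ≠ t.
F2: fails — aR²a, aR²d but a ≠ d.
F3: holds.
F4: holds.
F5: fails — 3R²0, 3R²2 but 0 ≠ 2.
Valid on: F3, F4.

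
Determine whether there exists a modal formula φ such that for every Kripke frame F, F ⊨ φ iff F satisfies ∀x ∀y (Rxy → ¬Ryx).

If a class were modally definable it would be closed under surjective bounded morphisms (Goldblatt–Thomason).
The 3-cycle (worlds 0,1,2 with 0→1→2→0) is asymmetric. Mapping every world to a single reflexive point • is a surjective bounded morphism, and the reflexive point is not asymmetric (R•• but asymmetry requires ¬R••).
So the class is not modally definable.

No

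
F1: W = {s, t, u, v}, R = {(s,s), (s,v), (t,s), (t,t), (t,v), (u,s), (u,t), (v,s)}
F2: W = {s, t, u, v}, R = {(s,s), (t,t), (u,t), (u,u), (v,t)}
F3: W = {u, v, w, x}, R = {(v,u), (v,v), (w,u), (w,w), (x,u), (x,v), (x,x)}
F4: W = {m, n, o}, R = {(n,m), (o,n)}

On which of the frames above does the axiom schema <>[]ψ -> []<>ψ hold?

Frame correspondent (Sahlqvist): forall x forall y forall z (Rxy & Rxz -> exists w (Ryw & Rzw)) — i.e. convergence.
F1: ✓.
F2: ✓.
F3: fails — Rvv and Rvu but v and u have no common successor.
F4: fails — Rnm and Rnm but m and m have no common successor.
Valid on: F1, F2.

F1, F2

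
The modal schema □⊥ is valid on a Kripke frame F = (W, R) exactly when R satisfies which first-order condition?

□⊥ is valid iff no world has any successor (otherwise □⊥ fails at any world with one).

emptiness of R: ∀x ∀y ¬Rxy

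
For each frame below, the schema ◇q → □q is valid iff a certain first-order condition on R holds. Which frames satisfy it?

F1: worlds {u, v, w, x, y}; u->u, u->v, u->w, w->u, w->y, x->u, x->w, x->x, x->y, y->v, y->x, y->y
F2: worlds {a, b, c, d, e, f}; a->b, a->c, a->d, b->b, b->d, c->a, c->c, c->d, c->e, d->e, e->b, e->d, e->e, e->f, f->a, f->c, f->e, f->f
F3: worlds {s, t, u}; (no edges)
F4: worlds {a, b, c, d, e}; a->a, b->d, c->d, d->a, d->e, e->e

F3

The schema corresponds to partial functionality: ∀x ∀y ∀z (Rxy ∧ Rxz → y = z).
F1: fails — u sees both u and v.
F2: fails — a sees both b and c.
F3: satisfies the condition.
F4: fails — d sees both a and e.
Valid on: F3.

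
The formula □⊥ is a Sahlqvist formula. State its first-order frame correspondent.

This is the Ver axiom.
Its frame correspondent is emptiness of R — ∀x ∀y ¬Rxy.

emptiness of R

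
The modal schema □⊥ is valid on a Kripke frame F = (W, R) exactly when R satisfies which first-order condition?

emptiness of R: ∀x ∀y ¬Rxy

□⊥ is valid iff no world has any successor (otherwise □⊥ fails at any world with one).
Conversely, any frame satisfying ∀x ∀y ¬Rxy validates the schema.
So the correspondent is emptiness of R.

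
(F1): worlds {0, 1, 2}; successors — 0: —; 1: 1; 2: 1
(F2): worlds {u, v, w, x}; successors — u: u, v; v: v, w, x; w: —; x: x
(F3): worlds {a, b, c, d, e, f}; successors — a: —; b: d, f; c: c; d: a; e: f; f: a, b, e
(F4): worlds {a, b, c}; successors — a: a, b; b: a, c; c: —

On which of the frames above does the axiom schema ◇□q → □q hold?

This is the axiom for the Euclidean property; its first-order frame correspondent is ∀x ∀y ∀z (Rxy ∧ Rxz → Ryz).
(F1): holds.
(F2): fails — Ruv and Ruu but not Rvu.
(F3): fails — Rbf and Rbf but not Rff.
(F4): fails — Rab and Rab but not Rbb.
Valid on: (F1).

(F1)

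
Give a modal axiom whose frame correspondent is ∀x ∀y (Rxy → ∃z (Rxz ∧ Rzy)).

A defining formula is □□r → □r (the C4 axiom).

□□r → □r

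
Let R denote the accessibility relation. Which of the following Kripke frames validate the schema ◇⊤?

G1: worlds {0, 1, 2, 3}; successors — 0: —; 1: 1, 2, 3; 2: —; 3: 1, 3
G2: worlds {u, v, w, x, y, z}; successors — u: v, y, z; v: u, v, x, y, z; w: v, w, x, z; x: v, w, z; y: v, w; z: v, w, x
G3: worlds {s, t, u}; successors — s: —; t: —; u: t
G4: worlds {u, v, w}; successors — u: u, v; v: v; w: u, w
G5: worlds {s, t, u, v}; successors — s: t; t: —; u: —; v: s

This is the axiom for seriality; its first-order frame correspondent is ∀x ∃y Rxy.
G1: fails — world 0 has no successor.
G2: condition met.
G3: fails — world s has no successor.
G4: condition met.
G5: fails — world t has no successor.
Valid on: G2, G4.

G2, G4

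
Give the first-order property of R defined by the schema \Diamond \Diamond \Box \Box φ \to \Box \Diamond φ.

This is a Sahlqvist (Geach-type) schema ◇^2□^2φ → □^1◇^1φ.
Minimal-valuation argument: fix x; take any y with xR^2y and any z with xR^1z. Set V(φ) to the set of worlds R-reachable from y in exactly 2 steps. Then □^2φ holds at y, so the antecedent holds at x; validity forces ◇^1φ at z, giving a w with zR^1w and yR^2w.
First-order correspondent: \forall x \forall y \forall z ((x R^2 y \wedge xRz) \to \exists w (y R^2 w \wedge zRw)).

\forall x \forall y \forall z ((x R^2 y \wedge xRz) \to \exists w (y R^2 w \wedge zRw))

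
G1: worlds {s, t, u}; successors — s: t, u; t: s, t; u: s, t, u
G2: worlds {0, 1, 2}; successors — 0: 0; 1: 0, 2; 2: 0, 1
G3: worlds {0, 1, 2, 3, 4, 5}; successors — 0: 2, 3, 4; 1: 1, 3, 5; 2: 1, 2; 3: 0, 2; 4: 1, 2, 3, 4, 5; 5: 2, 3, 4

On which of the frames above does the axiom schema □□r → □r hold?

G1

Frame correspondent (Sahlqvist): ∀x ∀y (Rxy → ∃z (Rxz ∧ Rzy)) — i.e. density.
G1: holds.
G2: fails — R12 but no z with R1z and Rz2.
G3: fails — R30 but no z with R3z and Rz0.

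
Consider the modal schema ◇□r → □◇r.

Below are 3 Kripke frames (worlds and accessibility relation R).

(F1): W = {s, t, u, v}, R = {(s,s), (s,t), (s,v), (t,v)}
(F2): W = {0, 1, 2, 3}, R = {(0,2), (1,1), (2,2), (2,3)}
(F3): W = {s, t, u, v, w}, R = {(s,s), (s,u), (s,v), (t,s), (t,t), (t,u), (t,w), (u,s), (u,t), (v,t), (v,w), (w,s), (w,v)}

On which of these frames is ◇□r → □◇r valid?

none

This is the axiom for convergence; its first-order frame correspondent is ∀x ∀y ∀z (Rxy ∧ Rxz → ∃w (Ryw ∧ Rzw)).
(F1): fails — Rss and Rsv but s and v have no common successor.
(F2): fails — R23 and R23 but 3 and 3 have no common successor.
(F3): fails — Rsv and Rss but v and s have no common successor.
Valid on no frame.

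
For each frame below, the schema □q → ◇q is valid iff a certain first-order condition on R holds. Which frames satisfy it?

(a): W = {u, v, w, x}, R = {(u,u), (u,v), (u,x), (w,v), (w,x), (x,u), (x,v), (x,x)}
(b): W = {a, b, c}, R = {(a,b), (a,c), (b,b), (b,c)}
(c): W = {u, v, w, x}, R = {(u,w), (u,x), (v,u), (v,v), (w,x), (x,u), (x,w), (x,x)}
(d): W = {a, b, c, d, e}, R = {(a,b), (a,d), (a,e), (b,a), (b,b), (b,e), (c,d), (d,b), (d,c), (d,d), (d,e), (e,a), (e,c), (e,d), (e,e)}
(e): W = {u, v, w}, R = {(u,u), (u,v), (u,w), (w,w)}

(c), (d)

This is the axiom for seriality; its first-order frame correspondent is ∀x ∃y Rxy.
(a): fails — world v has no successor.
(b): fails — world c has no successor.
(c): satisfies the condition.
(d): satisfies the condition.
(e): fails — world v has no successor.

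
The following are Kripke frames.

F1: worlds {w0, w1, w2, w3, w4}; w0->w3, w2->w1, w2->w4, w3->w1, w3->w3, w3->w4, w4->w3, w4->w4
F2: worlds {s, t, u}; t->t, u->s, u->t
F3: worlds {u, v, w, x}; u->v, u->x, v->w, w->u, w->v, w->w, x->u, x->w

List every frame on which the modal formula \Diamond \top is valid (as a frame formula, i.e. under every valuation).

Frame correspondent (Sahlqvist): \forall x \exists y Rxy — i.e. seriality.
F1: fails — world w1 has no successor.
F2: fails — world s has no successor.
F3: ✓.
Valid on: F3.

F3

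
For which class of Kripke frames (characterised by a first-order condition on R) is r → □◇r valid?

symmetry: ∀x ∀y (Rxy → Ryx)

Suppose r→□◇r is valid. Take Rxy and set V(r)={x}. Then r at x, so □◇r at x, so ◇r at y, so some z with Ryz has r; z=x, i.e. Ryx.
Conversely, on a frame with symmetry the schema holds at every world under every valuation.
So the correspondent is symmetry.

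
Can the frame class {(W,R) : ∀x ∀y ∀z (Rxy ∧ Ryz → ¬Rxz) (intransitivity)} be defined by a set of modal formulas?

No

If a class were modally definable it would be closed under surjective bounded morphisms (Goldblatt–Thomason).
The 5-cycle (worlds a,b,c,d,e with a→b→c→d→e→a) is intransitive. Mapping every world to a single reflexive point • is a surjective bounded morphism; the reflexive point is not intransitive (R••∧R•• but R••).
Hence intransitivity is not modally definable.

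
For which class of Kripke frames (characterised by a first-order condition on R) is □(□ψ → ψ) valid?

shift-reflexivity

Suppose □(□ψ→ψ) is valid. Take Rxy and set V(ψ)={w : Ryw}. Then at y, □ψ holds; since □(□ψ→ψ) at x, □ψ→ψ at y, so ψ at y, i.e. Ryy.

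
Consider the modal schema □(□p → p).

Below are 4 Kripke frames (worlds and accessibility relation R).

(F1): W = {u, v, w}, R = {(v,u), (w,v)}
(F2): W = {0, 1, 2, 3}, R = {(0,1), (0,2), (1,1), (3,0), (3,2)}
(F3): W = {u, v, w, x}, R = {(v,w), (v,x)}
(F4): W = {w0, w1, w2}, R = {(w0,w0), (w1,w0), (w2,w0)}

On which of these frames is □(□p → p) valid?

The schema corresponds to shift-reflexivity: ∀x ∀y (Rxy → Ryy).
(F1): fails — Rvu but not Ruu.
(F2): fails — R32 but not R22.
(F3): fails — Rvx but not Rxx.
(F4): ✓.
Valid on: (F4).

(F4)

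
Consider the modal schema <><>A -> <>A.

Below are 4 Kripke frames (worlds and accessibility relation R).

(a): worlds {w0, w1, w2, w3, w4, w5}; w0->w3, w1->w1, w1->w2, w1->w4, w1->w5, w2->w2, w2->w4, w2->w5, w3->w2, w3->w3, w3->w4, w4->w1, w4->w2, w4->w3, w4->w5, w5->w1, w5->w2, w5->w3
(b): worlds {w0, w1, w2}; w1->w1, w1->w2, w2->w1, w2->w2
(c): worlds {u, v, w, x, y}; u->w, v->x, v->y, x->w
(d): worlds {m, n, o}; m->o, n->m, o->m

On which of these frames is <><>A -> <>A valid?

(b)

The schema corresponds to transitivity: forall x forall y forall z (Rxy & Ryz -> Rxz).
(a): fails — Rw1w5 and Rw5w3 but not Rw1w3.
(b): condition met.
(c): fails — Rvx and Rxw but not Rvw.
(d): fails — Rnm and Rmo but not Rno.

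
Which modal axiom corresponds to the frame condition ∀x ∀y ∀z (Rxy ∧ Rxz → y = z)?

A defining formula is ◇q → □q (the CD axiom).
Suppose ◇q→□q is valid. Take Rxy, Rxz and set V(q)={y}. Then ◇q at x, so □q at x, so q at z, i.e. z=y.

◇q → □q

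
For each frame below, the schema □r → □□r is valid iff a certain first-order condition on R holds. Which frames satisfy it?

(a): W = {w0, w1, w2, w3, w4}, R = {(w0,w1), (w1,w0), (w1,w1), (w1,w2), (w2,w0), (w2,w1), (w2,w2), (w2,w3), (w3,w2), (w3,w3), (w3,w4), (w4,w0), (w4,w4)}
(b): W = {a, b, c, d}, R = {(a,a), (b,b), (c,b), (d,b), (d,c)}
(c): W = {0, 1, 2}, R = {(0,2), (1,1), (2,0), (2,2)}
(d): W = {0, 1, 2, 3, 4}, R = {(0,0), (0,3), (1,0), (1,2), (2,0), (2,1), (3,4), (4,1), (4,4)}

Frame correspondent (Sahlqvist): ∀x ∀y ∀z (Rxy ∧ Ryz → Rxz) — i.e. transitivity.
(a): fails — Rw1w2 and Rw2w3 but not Rw1w3.
(b): holds.
(c): fails — R02 and R20 but not R00.
(d): fails — R10 and R03 but not R13.

(b)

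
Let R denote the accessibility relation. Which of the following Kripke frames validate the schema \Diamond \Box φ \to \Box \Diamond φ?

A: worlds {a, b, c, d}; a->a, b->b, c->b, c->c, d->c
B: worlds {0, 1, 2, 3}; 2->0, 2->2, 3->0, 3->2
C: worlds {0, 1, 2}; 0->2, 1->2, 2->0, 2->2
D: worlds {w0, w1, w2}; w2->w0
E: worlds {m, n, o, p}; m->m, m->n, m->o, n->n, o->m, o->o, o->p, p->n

This is the axiom for convergence; its first-order frame correspondent is \forall x \forall y \forall z (Rxy \wedge Rxz \to \exists w (Ryw \wedge Rzw)).
A: ✓.
B: fails — R22 and R20 but 2 and 0 have no common successor.
C: ✓.
D: fails — Rw2w0 and Rw2w0 but w0 and w0 have no common successor.
E: fails — Rmo and Rmn but o and n have no common successor.

A, C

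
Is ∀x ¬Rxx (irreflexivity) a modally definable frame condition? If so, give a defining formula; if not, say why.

Not definable by any modal formula

Any modally definable frame class is closed under surjective bounded morphisms.
The 2-cycle (worlds s,t with s→t→s) is irreflexive, and the map sending every world to a single reflexive point • is a surjective bounded morphism (forth: every edge maps to (•,•); back: every world has a successor). So any modal formula valid on the 2-cycle is also valid on the reflexive point, which is not irreflexive.
Hence irreflexivity is not modally definable.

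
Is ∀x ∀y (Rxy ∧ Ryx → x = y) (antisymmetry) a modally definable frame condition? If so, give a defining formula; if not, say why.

If a class were modally definable it would be closed under surjective bounded morphisms (Goldblatt–Thomason).
The 6-cycle (worlds s,t,u,v,w,x with s→t→u→v→w→x→s) is antisymmetric. Sending even-indexed worlds to s and odd-indexed worlds to t is a surjective bounded morphism onto the two-world frame with s↔t, which is not antisymmetric.
So the class is not modally definable.

Not definable by any modal formula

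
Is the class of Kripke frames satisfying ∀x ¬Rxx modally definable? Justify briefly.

Modal frame validity is preserved under surjective bounded morphisms.
The 5-cycle (worlds w0,w1,w2,w3,w4 with w0→w1→w2→w3→w4→w0) is irreflexive, and the map sending every world to a single reflexive point • is a surjective bounded morphism (forth: every edge maps to (•,•); back: every world has a successor). So any modal formula valid on the 5-cycle is also valid on the reflexive point, which is not irreflexive.
So the class is not modally definable.

Not definable by any modal formula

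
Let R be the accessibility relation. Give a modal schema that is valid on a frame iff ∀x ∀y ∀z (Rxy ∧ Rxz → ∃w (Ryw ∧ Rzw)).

◇□q → □◇q

A defining formula is ◇□q → □◇q (the .2 axiom).
Suppose ◇□q→□◇q is valid. Take Rxy, Rxz and set V(q)={w : Ryw}. Then □q at y so ◇□q at x, so □◇q at x, so ◇q at z, giving w with Rzw and Ryw.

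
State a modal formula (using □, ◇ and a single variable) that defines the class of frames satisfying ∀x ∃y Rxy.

□s → ◇s

The condition is seriality. The D schema □s → ◇s defines it.
Suppose □s→◇s is valid. At any x set V(s)=W. Then □s at x, so ◇s at x, so x has a successor.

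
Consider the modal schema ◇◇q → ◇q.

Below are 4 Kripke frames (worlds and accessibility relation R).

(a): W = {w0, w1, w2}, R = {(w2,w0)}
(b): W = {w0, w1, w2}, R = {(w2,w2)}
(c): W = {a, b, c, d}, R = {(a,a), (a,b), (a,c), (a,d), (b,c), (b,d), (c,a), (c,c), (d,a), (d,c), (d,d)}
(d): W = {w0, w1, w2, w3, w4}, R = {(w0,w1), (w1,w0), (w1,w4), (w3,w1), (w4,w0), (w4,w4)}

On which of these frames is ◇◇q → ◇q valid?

(a), (b)

The schema corresponds to transitivity: ∀x ∀y ∀z (Rxy ∧ Ryz → Rxz).
(a): holds.
(b): holds.
(c): fails — Rbc and Rca but not Rba.
(d): fails — Rw1w0 and Rw0w1 but not Rw1w1.
Valid on: (a), (b).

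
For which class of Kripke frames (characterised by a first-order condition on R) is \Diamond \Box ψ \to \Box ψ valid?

Replacing ψ by ¬ψ and contraposing gives the equivalent schema ◇ψ → □◇ψ.
Suppose ◇ψ→□◇ψ is valid. Take Rxy, Rxz and set V(ψ)={y}. Then ◇ψ at x, so □◇ψ at x, so ◇ψ at z, so some w with Rzw has ψ; w=y, i.e. Rzy. By symmetry of the argument, Ryz.

the Euclidean property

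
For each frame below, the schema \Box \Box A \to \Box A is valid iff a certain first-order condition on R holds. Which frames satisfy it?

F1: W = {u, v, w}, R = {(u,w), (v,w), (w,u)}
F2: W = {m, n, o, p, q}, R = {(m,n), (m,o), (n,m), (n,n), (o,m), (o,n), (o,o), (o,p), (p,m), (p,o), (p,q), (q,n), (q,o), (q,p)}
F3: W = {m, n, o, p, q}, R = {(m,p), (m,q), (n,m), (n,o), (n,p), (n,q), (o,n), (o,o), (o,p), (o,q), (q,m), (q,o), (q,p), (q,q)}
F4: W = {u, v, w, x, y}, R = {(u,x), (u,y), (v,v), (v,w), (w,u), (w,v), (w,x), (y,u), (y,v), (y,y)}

Frame correspondent (Sahlqvist): \forall x \forall y (Rxy \to \exists z (Rxz \wedge Rzy)) — i.e. density.
F1: fails — Rwu but no z with Rwz and Rzu.
F2: fails — Rpq but no z with Rpz and Rzq.
F3: ✓.
F4: fails — Rwu but no z with Rwz and Rzu.
Valid on: F3.

F3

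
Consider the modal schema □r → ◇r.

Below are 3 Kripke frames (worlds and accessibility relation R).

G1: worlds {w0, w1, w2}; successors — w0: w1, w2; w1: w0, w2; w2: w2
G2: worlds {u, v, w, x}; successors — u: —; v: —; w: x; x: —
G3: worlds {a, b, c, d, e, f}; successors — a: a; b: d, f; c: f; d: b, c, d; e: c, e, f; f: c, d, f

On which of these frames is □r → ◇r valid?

G1, G3

The schema corresponds to seriality: ∀x ∃y Rxy.
G1: ✓.
G2: fails — world u has no successor.
G3: ✓.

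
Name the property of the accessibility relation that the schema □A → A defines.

reflexivity

This is the T axiom.
It corresponds to reflexivity: ∀x Rxx.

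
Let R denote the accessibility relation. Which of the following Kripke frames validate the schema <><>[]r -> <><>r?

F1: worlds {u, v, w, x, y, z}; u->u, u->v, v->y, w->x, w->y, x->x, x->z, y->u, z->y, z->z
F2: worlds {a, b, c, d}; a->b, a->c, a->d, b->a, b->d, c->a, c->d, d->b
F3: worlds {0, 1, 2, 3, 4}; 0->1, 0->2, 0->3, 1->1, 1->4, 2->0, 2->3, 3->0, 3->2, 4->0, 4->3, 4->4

F3

The schema corresponds to a generalized confluence (Geach) condition: forall x forall y (x R^2 y -> exists w (yRw & x R^2 w)).
F1: fails — xR²y but no t with yRt and xR²t.
F2: fails — dR²d but no w with dRw and dR²w.
F3: ✓.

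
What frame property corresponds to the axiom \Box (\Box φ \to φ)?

Shift-reflexivity

Suppose □(□φ→φ) is valid. Take Rxy and set V(φ)={w : Ryw}. Then at y, □φ holds; since □(□φ→φ) at x, □φ→φ at y, so φ at y, i.e. Ryy.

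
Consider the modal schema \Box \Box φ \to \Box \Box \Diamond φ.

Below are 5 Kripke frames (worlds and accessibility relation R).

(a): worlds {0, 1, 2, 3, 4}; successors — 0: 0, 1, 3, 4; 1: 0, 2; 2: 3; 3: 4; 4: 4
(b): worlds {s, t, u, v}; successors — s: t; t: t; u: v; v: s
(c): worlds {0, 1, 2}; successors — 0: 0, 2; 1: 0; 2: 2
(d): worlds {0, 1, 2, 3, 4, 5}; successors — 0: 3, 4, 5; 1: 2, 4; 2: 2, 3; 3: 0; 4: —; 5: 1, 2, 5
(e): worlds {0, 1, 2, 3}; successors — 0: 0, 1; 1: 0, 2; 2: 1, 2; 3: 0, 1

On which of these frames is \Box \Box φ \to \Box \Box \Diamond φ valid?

Frame correspondent (Sahlqvist): \forall x \forall z (x R^2 z \to \exists w (x R^2 w \wedge zRw)) — i.e. a generalized confluence (Geach) condition.
(a): holds.
(b): fails — uR²s but no w with uR²w and sRw.
(c): holds.
(d): fails — 1R²3 but no w with 1R²w and 3Rw.
(e): holds.
Valid on: (a), (c), (e).

(a), (c), (e)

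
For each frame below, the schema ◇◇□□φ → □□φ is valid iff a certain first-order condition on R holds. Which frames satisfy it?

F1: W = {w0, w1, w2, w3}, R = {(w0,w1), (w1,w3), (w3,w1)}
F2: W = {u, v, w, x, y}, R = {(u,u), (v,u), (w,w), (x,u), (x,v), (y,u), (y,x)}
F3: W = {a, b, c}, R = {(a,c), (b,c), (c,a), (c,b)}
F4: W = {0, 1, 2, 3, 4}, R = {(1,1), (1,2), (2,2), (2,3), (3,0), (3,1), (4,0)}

This is the axiom for a generalized confluence (Geach) condition; its first-order frame correspondent is ∀x ∀y ∀z ((xR²y ∧ xR²z) → ∃w (yR²w ∧ z = w)).
F1: ✓.
F2: fails — yR²u, yR²v but no t with uR²t and v=t.
F3: ✓.
F4: fails — 1R²3, 1R²3 but no w with 3R²w and 3=w.
Valid on: F1, F3.

F1, F3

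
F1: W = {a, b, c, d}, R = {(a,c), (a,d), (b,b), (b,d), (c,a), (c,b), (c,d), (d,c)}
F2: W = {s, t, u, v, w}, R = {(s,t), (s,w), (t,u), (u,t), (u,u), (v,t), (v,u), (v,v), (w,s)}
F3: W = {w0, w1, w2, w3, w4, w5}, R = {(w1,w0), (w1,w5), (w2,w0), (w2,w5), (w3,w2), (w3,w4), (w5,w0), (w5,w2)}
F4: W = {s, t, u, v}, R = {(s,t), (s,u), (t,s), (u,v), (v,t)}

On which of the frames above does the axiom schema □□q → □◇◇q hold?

F1

This is the axiom for a generalized confluence (Geach) condition; its first-order frame correspondent is ∀x ∀z (xRz → ∃w (xR²w ∧ zR²w)).
F1: ✓.
F2: fails — sRw but no w* with sR²w* and wR²w*.
F3: fails — w1Rw0 but no w with w1R²w and w0R²w.
F4: fails — sRt but no w with sR²w and tR²w.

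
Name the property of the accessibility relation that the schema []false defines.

emptiness of R: forall x forall y ~Rxy

□⊥ is valid iff no world has any successor (otherwise □⊥ fails at any world with one).
Conversely, any frame satisfying forall x forall y ~Rxy validates the schema.
Frame condition: forall x forall y ~Rxy.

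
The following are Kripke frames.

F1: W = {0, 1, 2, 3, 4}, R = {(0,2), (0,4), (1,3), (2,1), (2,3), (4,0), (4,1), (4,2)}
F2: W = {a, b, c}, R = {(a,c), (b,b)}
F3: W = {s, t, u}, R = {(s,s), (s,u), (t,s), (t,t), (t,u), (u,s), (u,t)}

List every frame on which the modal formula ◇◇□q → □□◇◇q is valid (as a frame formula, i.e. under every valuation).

Frame correspondent (Sahlqvist): ∀x ∀y ∀z ((xR²y ∧ xR²z) → ∃w (yRw ∧ zR²w)) — i.e. a generalized confluence (Geach) condition.
F1: fails — 0R²0, 0R²1 but no w with 0Rw and 1R²w.
F2: ✓.
F3: ✓.

F2, F3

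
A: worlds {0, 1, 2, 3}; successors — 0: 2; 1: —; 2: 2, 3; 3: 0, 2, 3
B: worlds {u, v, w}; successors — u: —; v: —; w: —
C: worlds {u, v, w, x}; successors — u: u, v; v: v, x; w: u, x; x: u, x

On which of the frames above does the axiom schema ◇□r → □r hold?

B

Frame correspondent (Sahlqvist): ∀x ∀y ∀z (Rxy ∧ Rxz → Ryz) — i.e. the Euclidean property.
A: fails — R32 and R30 but not R20.
B: holds.
C: fails — Ruv and Ruu but not Rvu.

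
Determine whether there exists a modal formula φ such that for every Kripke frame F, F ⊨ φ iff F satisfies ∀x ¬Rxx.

Modal frame validity is preserved under surjective bounded morphisms.
The 2-cycle (worlds 0,1 with 0→1→0) is irreflexive, and the map sending every world to a single reflexive point • is a surjective bounded morphism (forth: every edge maps to (•,•); back: every world has a successor). So any modal formula valid on the 2-cycle is also valid on the reflexive point, which is not irreflexive.
So the class is not modally definable.

Not modally definable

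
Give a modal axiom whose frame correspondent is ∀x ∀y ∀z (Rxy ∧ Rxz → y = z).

◇ψ → □ψ

This is partial functionality; the standard corresponding axiom is CD: ◇ψ → □ψ.
Suppose ◇ψ→□ψ is valid. Take Rxy, Rxz and set V(ψ)={y}. Then ◇ψ at x, so □ψ at x, so ψ at z, i.e. z=y.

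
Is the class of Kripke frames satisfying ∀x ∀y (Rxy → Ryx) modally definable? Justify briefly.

Yes: it is symmetry, defined by the B schema q → □◇q.
Suppose q→□◇q is valid. Take Rxy and set V(q)={x}. Then q at x, so □◇q at x, so ◇q at y, so some z with Ryz has q; z=x, i.e. Ryx.

Yes — defined by q → □◇q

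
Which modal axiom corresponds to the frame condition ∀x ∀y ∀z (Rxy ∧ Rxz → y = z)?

◇q → □q

The condition is partial functionality. The CD schema ◇q → □q defines it.
Suppose ◇q→□q is valid. Take Rxy, Rxz and set V(q)={y}. Then ◇q at x, so □q at x, so q at z, i.e. z=y.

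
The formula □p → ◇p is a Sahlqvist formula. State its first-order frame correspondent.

Suppose □p→◇p is valid. At any x set V(p)=W. Then □p at x, so ◇p at x, so x has a successor.

Seriality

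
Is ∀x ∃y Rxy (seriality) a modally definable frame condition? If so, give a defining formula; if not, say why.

Yes: it is seriality, defined by the D schema □r → ◇r.
Suppose □r→◇r is valid. At any x set V(r)=W. Then □r at x, so ◇r at x, so x has a successor.

Yes, by □r → ◇r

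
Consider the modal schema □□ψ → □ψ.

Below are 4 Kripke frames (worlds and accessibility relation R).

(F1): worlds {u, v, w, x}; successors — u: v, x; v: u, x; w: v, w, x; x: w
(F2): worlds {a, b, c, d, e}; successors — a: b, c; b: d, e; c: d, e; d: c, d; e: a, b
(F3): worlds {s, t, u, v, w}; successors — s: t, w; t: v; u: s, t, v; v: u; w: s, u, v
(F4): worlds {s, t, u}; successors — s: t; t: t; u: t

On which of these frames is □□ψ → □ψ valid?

(F4)

This is the axiom for density; its first-order frame correspondent is ∀x ∀y (Rxy → ∃z (Rxz ∧ Rzy)).
(F1): fails — Ruv but no z with Ruz and Rzv.
(F2): fails — Rea but no z with Rez and Rza.
(F3): fails — Rtv but no z with Rtz and Rzv.
(F4): satisfies the condition.
Valid on: (F4).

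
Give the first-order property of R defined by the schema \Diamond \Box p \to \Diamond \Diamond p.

This is a Sahlqvist (Geach-type) schema ◇^1□^1p → □^0◇^2p.
Minimal-valuation argument: fix x; take any y with xR^1y and any z with xR^0z. Set V(p) to the set of worlds R-reachable from y in exactly 1 step. Then □^1p holds at y, so the antecedent holds at x; validity forces ◇^2p at z, giving a w with zR^2w and yR^1w.
First-order correspondent: \forall x \forall y (xRy \to \exists w (yRw \wedge x R^2 w)).

\forall x \forall y (xRy \to \exists w (yRw \wedge x R^2 w))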